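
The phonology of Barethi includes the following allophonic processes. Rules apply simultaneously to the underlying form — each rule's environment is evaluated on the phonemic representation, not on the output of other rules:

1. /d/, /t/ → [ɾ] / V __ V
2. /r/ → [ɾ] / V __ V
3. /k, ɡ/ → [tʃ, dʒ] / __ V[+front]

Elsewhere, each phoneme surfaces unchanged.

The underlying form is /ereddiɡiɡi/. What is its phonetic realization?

/e/ (word-initial): no rule targets it → [e].
/r/ (between /e/ and /e/) occurs between two vowels → [ɾ] by rule 2.
/e/ stays [e].
/d/ (between /e/ and /d/): rule 1 targets it, but not between two vowels → unchanged [d].
/d/ (between /d/ and /i/) fails the environment for rule 1, so it stays [d].
/i/ stays [i].
/ɡ/ (between /i/ and /i/): before a front vowel, so rule 3 applies → [dʒ].
/i/ (between /ɡ/ and /ɡ/) is unaffected → [i].
/ɡ/ — between /i/ and /i/, before a front vowel — surfaces as [dʒ] (rule 3).
/i/ — not in any rule's target class → [i].

[eɾeddidʒidʒi]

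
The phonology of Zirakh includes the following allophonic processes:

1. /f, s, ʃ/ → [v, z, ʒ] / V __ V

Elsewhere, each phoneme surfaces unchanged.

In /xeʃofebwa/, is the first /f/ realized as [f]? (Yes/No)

No

/f/ meets the environment for rule 1 (between two vowels) → [v].
The actual realization is [v], not [f].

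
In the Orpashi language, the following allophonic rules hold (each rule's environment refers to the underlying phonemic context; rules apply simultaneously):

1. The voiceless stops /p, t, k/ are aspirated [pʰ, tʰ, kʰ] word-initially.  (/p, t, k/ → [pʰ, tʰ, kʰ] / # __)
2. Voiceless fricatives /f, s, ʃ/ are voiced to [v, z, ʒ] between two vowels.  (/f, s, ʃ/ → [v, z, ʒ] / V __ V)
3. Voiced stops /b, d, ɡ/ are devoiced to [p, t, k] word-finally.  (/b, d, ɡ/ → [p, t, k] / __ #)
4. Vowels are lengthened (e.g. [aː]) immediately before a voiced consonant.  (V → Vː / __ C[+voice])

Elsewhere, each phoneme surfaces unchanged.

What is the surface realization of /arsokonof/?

/a/ meets the environment for rule 4 (before a voiced consonant) → [aː].
/r/ — not in any rule's target class → [r].
/s/ (between /r/ and /o/): rule 2 targets it, but not between two vowels → unchanged [s].
/o/ — between /s/ and /k/; rule 4 does not apply here → [o].
/k/ (between /o/ and /o/) is in the target of rule 1 but the environment (word-initially) is not met → [k].
Rule 4 applies to /o/ (between /k/ and /n/: before a voiced consonant) → [oː].
/n/ (between /o/ and /o/) is unaffected → [n].
/o/ (between /n/ and /f/): rule 4 targets it, but not before a voiced consonant → unchanged [o].
/f/ — word-final; rule 2 does not apply here → [f].

[aːrsokoːnof]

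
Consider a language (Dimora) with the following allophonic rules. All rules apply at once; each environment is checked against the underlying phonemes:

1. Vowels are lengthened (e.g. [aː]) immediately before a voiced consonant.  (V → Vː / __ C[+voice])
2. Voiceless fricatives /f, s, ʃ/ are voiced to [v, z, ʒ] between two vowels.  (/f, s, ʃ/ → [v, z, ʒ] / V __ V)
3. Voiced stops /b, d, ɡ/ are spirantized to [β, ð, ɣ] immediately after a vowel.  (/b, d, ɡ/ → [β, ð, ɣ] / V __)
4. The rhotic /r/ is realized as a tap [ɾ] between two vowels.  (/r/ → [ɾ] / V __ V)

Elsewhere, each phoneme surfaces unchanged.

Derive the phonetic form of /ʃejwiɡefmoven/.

/ʃ/ (word-initial) fails the environment for rule 2, so it stays [ʃ].
/e/ (between /ʃ/ and /j/) occurs before a voiced consonant → [eː] by rule 1.
/j/ — not in any rule's target class → [j].
/w/ (between /j/ and /i/): no rule targets it → [w].
/i/ (between /w/ and /ɡ/) occurs before a voiced consonant → [iː] by rule 1.
/ɡ/ (between /i/ and /e/): immediately after a vowel, so rule 3 applies → [ɣ].
/e/ — between /ɡ/ and /f/; rule 1 does not apply here → [e].
/f/ (between /e/ and /m/) is in the target of rule 2 but the environment (between two vowels) is not met → [f].
/m/ (between /f/ and /o/): no rule targets it → [m].
Rule 1 applies to /o/ (between /m/ and /v/: before a voiced consonant) → [oː].
/v/ — not in any rule's target class → [v].
/e/ — between /v/ and /n/, before a voiced consonant — surfaces as [eː] (rule 1).
/n/ stays [n].

[ʃeːjwiːɣefmoːveːn]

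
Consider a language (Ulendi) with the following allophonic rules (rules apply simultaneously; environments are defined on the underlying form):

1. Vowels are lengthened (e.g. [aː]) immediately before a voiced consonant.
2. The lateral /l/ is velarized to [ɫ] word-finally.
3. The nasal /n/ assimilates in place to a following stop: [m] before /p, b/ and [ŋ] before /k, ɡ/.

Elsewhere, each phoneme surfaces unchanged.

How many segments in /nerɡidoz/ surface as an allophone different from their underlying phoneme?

3

Segments that undergo a rule: /e/ → [eː] (rule 1); /i/ → [iː] (rule 1); /o/ → [oː] (rule 1).
All other segments surface unchanged.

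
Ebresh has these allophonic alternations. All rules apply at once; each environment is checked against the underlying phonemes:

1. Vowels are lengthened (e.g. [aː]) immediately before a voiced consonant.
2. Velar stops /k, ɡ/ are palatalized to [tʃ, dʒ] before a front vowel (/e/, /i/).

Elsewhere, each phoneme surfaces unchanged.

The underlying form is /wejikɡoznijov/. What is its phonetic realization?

/e/ meets the environment for rule 1 (before a voiced consonant) → [eː].
/i/ (between /j/ and /k/) fails the environment for rule 1, so it stays [i].
/k/ (between /i/ and /ɡ/) fails the environment for rule 2, so it stays [k].
/ɡ/ (between /k/ and /o/): rule 2 targets it, but not before a front vowel → unchanged [ɡ].
/o/ meets the environment for rule 1 (before a voiced consonant) → [oː].
/i/ meets the environment for rule 1 (before a voiced consonant) → [iː].
Rule 1 applies to /o/ (between /j/ and /v/: before a voiced consonant) → [oː].

[weːjikɡoːzniːjoːv]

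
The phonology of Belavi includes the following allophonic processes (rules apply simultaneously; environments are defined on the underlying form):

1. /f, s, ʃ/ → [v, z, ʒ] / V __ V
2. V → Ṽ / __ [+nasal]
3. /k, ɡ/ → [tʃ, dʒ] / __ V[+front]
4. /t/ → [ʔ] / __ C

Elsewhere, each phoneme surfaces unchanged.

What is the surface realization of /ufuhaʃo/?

/u/ (word-initial) is in the target of rule 2 but the environment (before a nasal consonant) is not met → [u].
/f/ — between /u/ and /u/, between two vowels — surfaces as [v] (rule 1).
/u/ — between /f/ and /h/; rule 2 does not apply here → [u].
/a/ (between /h/ and /ʃ/): rule 2 targets it, but not before a nasal consonant → unchanged [a].
/ʃ/ (between /a/ and /o/) occurs between two vowels → [ʒ] by rule 1.
/o/ (word-final): rule 2 targets it, but not before a nasal consonant → unchanged [o].

[uvuhaʒo]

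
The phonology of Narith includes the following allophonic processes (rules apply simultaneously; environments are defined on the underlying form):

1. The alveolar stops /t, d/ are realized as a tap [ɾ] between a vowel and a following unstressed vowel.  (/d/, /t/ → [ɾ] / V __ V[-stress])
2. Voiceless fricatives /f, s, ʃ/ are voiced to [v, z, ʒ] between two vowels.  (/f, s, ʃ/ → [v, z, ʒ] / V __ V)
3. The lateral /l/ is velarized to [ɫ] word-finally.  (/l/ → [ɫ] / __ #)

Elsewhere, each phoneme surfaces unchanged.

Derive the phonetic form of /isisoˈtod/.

[izizoˈtod]

/i/ stays [i].
/s/ (between /i/ and /i/): between two vowels, so rule 2 applies → [z].
/i/ (between /s/ and /s/) is unaffected → [i].
Rule 2 applies to /s/ (between /i/ and /o/: between two vowels) → [z].
/o/ stays [o].
/t/ (between /o/ and /o/) fails the environment for rule 1, so it stays [t].
/o/ stays [o].
/d/ (word-final) is in the target of rule 1 but the environment (between a vowel and a following unstressed vowel) is not met → [d].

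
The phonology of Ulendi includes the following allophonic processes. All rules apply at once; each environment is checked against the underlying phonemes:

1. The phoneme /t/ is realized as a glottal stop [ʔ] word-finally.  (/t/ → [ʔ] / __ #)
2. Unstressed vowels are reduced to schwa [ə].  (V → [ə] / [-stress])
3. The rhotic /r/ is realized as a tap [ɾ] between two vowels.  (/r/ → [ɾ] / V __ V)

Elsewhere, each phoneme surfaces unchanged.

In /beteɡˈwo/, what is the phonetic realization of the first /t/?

[t]

/t/ (between /e/ and /e/) is in the target of rule 1 but the environment (word-finally) is not met → [t].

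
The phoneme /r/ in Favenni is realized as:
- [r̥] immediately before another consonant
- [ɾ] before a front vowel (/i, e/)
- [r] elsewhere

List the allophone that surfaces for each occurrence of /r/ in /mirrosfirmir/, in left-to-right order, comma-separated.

[r̥], [r], [r̥], [r]

Occurrence 1 (position 3): immediately before another consonant → [r̥].
Occurrence 2 (position 4): no conditioning environment matches → elsewhere allophone [r].
Occurrence 3 (position 9): immediately before another consonant → [r̥].
Occurrence 4 (position 12): no conditioning environment matches → elsewhere allophone [r].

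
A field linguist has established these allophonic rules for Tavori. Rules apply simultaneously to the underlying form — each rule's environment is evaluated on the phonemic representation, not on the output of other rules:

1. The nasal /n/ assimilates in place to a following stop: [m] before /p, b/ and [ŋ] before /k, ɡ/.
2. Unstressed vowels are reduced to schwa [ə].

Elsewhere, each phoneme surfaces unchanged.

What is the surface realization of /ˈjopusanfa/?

[ˈjopəsənfə]

/o/ (between /j/ and /p/) fails the environment for rule 2, so it stays [o].
/u/ (between /p/ and /s/): in an unstressed syllable, so rule 2 applies → [ə].
/a/ (between /s/ and /n/): in an unstressed syllable, so rule 2 applies → [ə].
/n/ (between /a/ and /f/): rule 1 targets it, but not before a labial or velar stop → unchanged [n].
Rule 2 applies to /a/ (word-final: in an unstressed syllable) → [ə].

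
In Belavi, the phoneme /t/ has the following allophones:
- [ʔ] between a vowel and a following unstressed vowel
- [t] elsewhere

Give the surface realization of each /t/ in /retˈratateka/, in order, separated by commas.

[t], [ʔ], [ʔ]

Occurrence 1 (position 3): no conditioning environment matches → elsewhere allophone [t].
Occurrence 2 (position 6): between a vowel and a following unstressed vowel → [ʔ].
Occurrence 3 (position 8): between a vowel and a following unstressed vowel → [ʔ].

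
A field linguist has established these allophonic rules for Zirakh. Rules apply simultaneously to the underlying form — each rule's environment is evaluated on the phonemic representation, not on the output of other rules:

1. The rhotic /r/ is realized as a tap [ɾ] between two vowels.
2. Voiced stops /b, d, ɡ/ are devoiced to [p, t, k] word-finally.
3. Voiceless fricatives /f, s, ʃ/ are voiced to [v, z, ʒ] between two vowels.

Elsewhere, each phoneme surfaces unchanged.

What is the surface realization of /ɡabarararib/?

[ɡabaɾaɾaɾip]

/ɡ/ (word-initial) fails the environment for rule 2, so it stays [ɡ].
/a/ — not in any rule's target class → [a].
/b/ (between /a/ and /a/): rule 2 targets it, but not word-finally → unchanged [b].
/a/ — not in any rule's target class → [a].
/r/ (between /a/ and /a/): between two vowels, so rule 1 applies → [ɾ].
/a/ stays [a].
/r/ meets the environment for rule 1 (between two vowels) → [ɾ].
/a/ — not in any rule's target class → [a].
/r/ — between /a/ and /i/, between two vowels — surfaces as [ɾ] (rule 1).
/i/ (between /r/ and /b/): no rule targets it → [i].
/b/ — word-final, word-finally — surfaces as [p] (rule 2).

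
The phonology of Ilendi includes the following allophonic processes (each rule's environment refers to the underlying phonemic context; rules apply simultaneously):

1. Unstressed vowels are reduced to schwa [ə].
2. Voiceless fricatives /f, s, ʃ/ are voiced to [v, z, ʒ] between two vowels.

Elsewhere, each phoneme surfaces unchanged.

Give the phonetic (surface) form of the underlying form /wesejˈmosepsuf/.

/e/ — between /w/ and /s/, in an unstressed syllable — surfaces as [ə] (rule 1).
/s/ meets the environment for rule 2 (between two vowels) → [z].
/e/ — between /s/ and /j/, in an unstressed syllable — surfaces as [ə] (rule 1).
/o/ (between /m/ and /s/): rule 1 targets it, but not in an unstressed syllable → unchanged [o].
/s/ (between /o/ and /e/): between two vowels, so rule 2 applies → [z].
Rule 1 applies to /e/ (between /s/ and /p/: in an unstressed syllable) → [ə].
/s/ — between /p/ and /u/; rule 2 does not apply here → [s].
/u/ (between /s/ and /f/): in an unstressed syllable, so rule 1 applies → [ə].
/f/ — word-final; rule 2 does not apply here → [f].

[wəzəjˈmozəpsəf]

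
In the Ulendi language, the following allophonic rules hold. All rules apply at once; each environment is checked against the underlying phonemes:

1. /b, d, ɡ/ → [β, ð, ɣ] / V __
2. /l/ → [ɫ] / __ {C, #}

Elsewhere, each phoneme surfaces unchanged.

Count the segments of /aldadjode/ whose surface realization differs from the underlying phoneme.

Segments that undergo a rule: /l/ → [ɫ] (rule 2); /d/ → [ð] (rule 1); /d/ → [ð] (rule 1).
All other segments surface unchanged.

3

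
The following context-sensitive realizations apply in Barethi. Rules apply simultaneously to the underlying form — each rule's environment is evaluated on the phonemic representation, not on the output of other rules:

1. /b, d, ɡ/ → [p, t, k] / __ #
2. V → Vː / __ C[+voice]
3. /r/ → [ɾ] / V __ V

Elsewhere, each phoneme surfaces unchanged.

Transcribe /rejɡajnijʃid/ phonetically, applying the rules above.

[reːjɡaːjniːjʃiːt]

/r/ (word-initial): rule 3 targets it, but not between two vowels → unchanged [r].
/e/ — between /r/ and /j/, before a voiced consonant — surfaces as [eː] (rule 2).
/j/ — not in any rule's target class → [j].
/ɡ/ (between /j/ and /a/) is in the target of rule 1 but the environment (word-finally) is not met → [ɡ].
/a/ (between /ɡ/ and /j/) occurs before a voiced consonant → [aː] by rule 2.
/j/ — not in any rule's target class → [j].
/n/ (between /j/ and /i/) is unaffected → [n].
/i/ meets the environment for rule 2 (before a voiced consonant) → [iː].
/j/ stays [j].
/ʃ/ (between /j/ and /i/) is unaffected → [ʃ].
Rule 2 applies to /i/ (between /ʃ/ and /d/: before a voiced consonant) → [iː].
/d/ — word-final, word-finally — surfaces as [t] (rule 1).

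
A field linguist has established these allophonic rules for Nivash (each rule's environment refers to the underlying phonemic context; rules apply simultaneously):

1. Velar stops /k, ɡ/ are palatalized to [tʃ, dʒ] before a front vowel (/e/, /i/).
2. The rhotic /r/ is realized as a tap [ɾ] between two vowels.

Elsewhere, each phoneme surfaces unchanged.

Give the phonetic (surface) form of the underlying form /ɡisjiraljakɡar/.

[dʒisjiɾaljakɡar]

/ɡ/ — word-initial, before a front vowel — surfaces as [dʒ] (rule 1).
/i/ (between /ɡ/ and /s/): no rule targets it → [i].
/s/ stays [s].
/j/ stays [j].
/i/ (between /j/ and /r/) is unaffected → [i].
/r/ meets the environment for rule 2 (between two vowels) → [ɾ].
/a/ — not in any rule's target class → [a].
/l/ stays [l].
/j/ — not in any rule's target class → [j].
/a/ — not in any rule's target class → [a].
/k/ (between /a/ and /ɡ/) is in the target of rule 1 but the environment (before a front vowel) is not met → [k].
/ɡ/ (between /k/ and /a/): rule 1 targets it, but not before a front vowel → unchanged [ɡ].
/a/ — not in any rule's target class → [a].
/r/ — word-final; rule 2 does not apply here → [r].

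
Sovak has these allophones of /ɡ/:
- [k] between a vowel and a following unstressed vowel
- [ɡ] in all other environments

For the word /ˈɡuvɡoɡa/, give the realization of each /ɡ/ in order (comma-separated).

Occurrence 1 (position 1): no conditioning environment matches → elsewhere allophone [ɡ].
Occurrence 2 (position 4): no conditioning environment matches → elsewhere allophone [ɡ].
Occurrence 3 (position 6): between a vowel and a following unstressed vowel → [k].

[ɡ], [ɡ], [k]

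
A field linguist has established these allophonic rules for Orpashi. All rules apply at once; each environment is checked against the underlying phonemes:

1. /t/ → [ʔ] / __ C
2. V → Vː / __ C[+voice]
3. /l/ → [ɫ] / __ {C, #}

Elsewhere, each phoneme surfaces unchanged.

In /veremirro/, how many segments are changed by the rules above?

Segments that undergo a rule: /e/ → [eː] (rule 2); /e/ → [eː] (rule 2); /i/ → [iː] (rule 2).
All other segments surface unchanged.

3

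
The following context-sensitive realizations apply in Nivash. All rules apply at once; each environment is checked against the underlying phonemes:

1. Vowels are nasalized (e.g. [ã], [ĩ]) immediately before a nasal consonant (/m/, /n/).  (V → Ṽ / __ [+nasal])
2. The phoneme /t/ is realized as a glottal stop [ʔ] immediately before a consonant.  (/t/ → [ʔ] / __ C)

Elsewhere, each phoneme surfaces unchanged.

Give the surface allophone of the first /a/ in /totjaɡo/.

[a]

/a/ (between /j/ and /ɡ/): rule 1 targets it, but not before a nasal consonant → unchanged [a].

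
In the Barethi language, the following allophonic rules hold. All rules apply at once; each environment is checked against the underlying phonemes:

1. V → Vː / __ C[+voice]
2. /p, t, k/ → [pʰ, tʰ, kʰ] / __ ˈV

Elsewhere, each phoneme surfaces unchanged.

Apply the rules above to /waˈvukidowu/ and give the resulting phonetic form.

/a/ (between /w/ and /v/): before a voiced consonant, so rule 1 applies → [aː].
/u/ (between /v/ and /k/) fails the environment for rule 1, so it stays [u].
/k/ (between /u/ and /i/): rule 2 targets it, but not immediately before a stressed vowel → unchanged [k].
/i/ — between /k/ and /d/, before a voiced consonant — surfaces as [iː] (rule 1).
/o/ (between /d/ and /w/): before a voiced consonant, so rule 1 applies → [oː].
/u/ — word-final; rule 1 does not apply here → [u].

[waːˈvukiːdoːwu]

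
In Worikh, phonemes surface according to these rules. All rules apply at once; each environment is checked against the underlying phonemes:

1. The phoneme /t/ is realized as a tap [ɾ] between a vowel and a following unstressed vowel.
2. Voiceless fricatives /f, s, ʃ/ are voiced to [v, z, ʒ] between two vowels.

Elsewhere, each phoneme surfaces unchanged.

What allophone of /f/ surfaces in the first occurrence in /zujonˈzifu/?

/f/ (between /i/ and /u/) occurs between two vowels → [v] by rule 2.

[v]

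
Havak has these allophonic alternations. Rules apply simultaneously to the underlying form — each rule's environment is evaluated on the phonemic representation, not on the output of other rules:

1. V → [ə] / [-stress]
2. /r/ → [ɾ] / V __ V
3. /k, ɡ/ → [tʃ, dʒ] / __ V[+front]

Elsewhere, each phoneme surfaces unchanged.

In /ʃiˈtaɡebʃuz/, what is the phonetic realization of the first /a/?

/a/ — between /t/ and /ɡ/; rule 1 does not apply here → [a].

[a]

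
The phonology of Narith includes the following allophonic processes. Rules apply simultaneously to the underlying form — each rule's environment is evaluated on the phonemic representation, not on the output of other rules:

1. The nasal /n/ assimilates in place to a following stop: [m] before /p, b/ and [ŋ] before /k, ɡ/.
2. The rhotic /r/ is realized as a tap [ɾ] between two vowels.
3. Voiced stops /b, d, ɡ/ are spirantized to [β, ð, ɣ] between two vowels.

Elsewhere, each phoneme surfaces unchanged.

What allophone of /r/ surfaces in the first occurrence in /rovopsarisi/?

/r/ (word-initial) fails the environment for rule 2, so it stays [r].

[r]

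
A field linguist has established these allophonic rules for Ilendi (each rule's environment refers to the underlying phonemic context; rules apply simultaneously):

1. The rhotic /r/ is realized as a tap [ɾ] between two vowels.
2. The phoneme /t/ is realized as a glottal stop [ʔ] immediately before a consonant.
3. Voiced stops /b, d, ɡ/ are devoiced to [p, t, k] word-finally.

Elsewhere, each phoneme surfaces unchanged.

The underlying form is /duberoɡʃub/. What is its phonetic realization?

/d/ (word-initial): rule 3 targets it, but not word-finally → unchanged [d].
/u/ — not in any rule's target class → [u].
/b/ (between /u/ and /e/): rule 3 targets it, but not word-finally → unchanged [b].
/e/ (between /b/ and /r/) is unaffected → [e].
/r/ (between /e/ and /o/): between two vowels, so rule 1 applies → [ɾ].
/o/ stays [o].
/ɡ/ (between /o/ and /ʃ/) fails the environment for rule 3, so it stays [ɡ].
/ʃ/ stays [ʃ].
/u/ — not in any rule's target class → [u].
/b/ meets the environment for rule 3 (word-finally) → [p].

[dubeɾoɡʃup]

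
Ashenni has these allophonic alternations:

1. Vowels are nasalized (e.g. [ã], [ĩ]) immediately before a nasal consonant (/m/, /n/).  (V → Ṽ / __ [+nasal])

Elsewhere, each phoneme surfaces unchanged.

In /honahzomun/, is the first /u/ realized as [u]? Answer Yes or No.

/u/ — between /m/ and /n/, before a nasal consonant — surfaces as [ũ] (rule 1).
The actual realization is [ũ], not [u].

No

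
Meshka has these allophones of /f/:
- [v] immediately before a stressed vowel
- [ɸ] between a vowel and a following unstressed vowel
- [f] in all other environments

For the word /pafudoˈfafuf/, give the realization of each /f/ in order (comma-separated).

[ɸ], [v], [ɸ], [f]

Occurrence 1 (position 3): between a vowel and a following unstressed vowel → [ɸ].
Occurrence 2 (position 7): immediately before a stressed vowel → [v].
Occurrence 3 (position 9): between a vowel and a following unstressed vowel → [ɸ].
Occurrence 4 (position 11): no conditioning environment matches → elsewhere allophone [f].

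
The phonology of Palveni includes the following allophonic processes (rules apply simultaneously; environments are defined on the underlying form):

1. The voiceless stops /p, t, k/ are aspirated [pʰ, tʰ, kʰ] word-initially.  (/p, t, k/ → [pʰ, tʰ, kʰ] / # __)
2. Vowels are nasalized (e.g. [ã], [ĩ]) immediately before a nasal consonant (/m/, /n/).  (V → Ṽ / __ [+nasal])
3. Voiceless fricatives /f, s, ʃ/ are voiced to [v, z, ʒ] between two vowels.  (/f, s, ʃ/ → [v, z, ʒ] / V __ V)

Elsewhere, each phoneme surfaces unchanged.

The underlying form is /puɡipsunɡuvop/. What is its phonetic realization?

[pʰuɡipsũnɡuvop]

Rule 1 applies to /p/ (word-initial: word-initially) → [pʰ].
/u/ (between /p/ and /ɡ/): rule 2 targets it, but not before a nasal consonant → unchanged [u].
/ɡ/ stays [ɡ].
/i/ (between /ɡ/ and /p/): rule 2 targets it, but not before a nasal consonant → unchanged [i].
/p/ (between /i/ and /s/): rule 1 targets it, but not word-initially → unchanged [p].
/s/ — between /p/ and /u/; rule 3 does not apply here → [s].
/u/ meets the environment for rule 2 (before a nasal consonant) → [ũ].
/n/ stays [n].
/ɡ/ stays [ɡ].
/u/ (between /ɡ/ and /v/) fails the environment for rule 2, so it stays [u].
/v/ (between /u/ and /o/) is unaffected → [v].
/o/ (between /v/ and /p/): rule 2 targets it, but not before a nasal consonant → unchanged [o].
/p/ — word-final; rule 1 does not apply here → [p].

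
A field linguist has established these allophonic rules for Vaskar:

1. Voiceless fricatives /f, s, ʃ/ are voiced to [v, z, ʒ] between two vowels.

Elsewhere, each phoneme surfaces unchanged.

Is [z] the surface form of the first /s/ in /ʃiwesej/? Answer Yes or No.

/s/ (between /e/ and /e/): between two vowels, so rule 1 applies → [z].
The actual realization is [z], which matches [z].

Yes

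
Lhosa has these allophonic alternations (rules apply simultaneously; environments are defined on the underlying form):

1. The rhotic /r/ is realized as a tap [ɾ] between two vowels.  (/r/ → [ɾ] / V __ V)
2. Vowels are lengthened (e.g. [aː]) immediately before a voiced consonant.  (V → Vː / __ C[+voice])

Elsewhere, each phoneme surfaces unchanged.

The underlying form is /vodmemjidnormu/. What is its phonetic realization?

/v/ stays [v].
/o/ — between /v/ and /d/, before a voiced consonant — surfaces as [oː] (rule 2).
/d/ stays [d].
/m/ (between /d/ and /e/) is unaffected → [m].
/e/ — between /m/ and /m/, before a voiced consonant — surfaces as [eː] (rule 2).
/m/ (between /e/ and /j/) is unaffected → [m].
/j/ — not in any rule's target class → [j].
/i/ meets the environment for rule 2 (before a voiced consonant) → [iː].
/d/ (between /i/ and /n/) is unaffected → [d].
/n/ stays [n].
/o/ — between /n/ and /r/, before a voiced consonant — surfaces as [oː] (rule 2).
/r/ (between /o/ and /m/): rule 1 targets it, but not between two vowels → unchanged [r].
/m/ (between /r/ and /u/): no rule targets it → [m].
/u/ (word-final) fails the environment for rule 2, so it stays [u].

[voːdmeːmjiːdnoːrmu]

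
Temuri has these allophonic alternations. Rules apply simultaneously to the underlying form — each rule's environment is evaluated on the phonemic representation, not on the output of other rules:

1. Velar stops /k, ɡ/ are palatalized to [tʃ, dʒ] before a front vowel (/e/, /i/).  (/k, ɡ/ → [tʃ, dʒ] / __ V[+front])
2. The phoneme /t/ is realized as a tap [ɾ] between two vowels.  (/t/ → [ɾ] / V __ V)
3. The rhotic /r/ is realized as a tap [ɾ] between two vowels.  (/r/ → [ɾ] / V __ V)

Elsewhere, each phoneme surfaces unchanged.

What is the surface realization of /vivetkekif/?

[vivettʃetʃif]

/v/ (word-initial) is unaffected → [v].
/i/ (between /v/ and /v/): no rule targets it → [i].
/v/ — not in any rule's target class → [v].
/e/ (between /v/ and /t/): no rule targets it → [e].
/t/ (between /e/ and /k/) is in the target of rule 2 but the environment (between two vowels) is not met → [t].
/k/ (between /t/ and /e/): before a front vowel, so rule 1 applies → [tʃ].
/e/ (between /k/ and /k/): no rule targets it → [e].
/k/ (between /e/ and /i/): before a front vowel, so rule 1 applies → [tʃ].
/i/ — not in any rule's target class → [i].
/f/ stays [f].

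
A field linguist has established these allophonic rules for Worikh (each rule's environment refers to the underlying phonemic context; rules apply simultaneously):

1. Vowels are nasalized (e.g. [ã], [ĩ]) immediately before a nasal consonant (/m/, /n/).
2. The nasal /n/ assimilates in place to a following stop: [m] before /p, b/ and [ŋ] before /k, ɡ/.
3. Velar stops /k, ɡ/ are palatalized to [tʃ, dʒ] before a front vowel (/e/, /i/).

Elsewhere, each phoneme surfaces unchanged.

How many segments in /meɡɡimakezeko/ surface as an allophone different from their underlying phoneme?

3

Segments that undergo a rule: /ɡ/ → [dʒ] (rule 3); /i/ → [ĩ] (rule 1); /k/ → [tʃ] (rule 3).
All other segments surface unchanged.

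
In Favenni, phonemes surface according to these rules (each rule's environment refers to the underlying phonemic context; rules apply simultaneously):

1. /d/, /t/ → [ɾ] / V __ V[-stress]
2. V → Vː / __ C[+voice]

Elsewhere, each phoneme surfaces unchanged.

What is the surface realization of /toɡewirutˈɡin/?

[toːɡeːwiːrutˈɡiːn]

/t/ (word-initial) is in the target of rule 1 but the environment (between a vowel and a following unstressed vowel) is not met → [t].
/o/ — between /t/ and /ɡ/, before a voiced consonant — surfaces as [oː] (rule 2).
/ɡ/ (between /o/ and /e/) is unaffected → [ɡ].
/e/ — between /ɡ/ and /w/, before a voiced consonant — surfaces as [eː] (rule 2).
/w/ (between /e/ and /i/) is unaffected → [w].
/i/ — between /w/ and /r/, before a voiced consonant — surfaces as [iː] (rule 2).
/r/ (between /i/ and /u/): no rule targets it → [r].
/u/ — between /r/ and /t/; rule 2 does not apply here → [u].
/t/ (between /u/ and /ɡ/): rule 1 targets it, but not between a vowel and a following unstressed vowel → unchanged [t].
/ɡ/ (between /t/ and /i/) is unaffected → [ɡ].
Rule 2 applies to /i/ (between /ɡ/ and /n/: before a voiced consonant) → [iː].
/n/ stays [n].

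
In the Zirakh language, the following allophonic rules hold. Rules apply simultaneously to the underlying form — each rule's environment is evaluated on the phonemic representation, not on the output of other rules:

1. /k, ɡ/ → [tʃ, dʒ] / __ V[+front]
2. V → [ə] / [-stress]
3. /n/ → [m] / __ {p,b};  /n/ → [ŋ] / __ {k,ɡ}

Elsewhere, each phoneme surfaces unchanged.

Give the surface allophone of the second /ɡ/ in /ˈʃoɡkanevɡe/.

[dʒ]

/ɡ/ — between /v/ and /e/, before a front vowel — surfaces as [dʒ] (rule 1).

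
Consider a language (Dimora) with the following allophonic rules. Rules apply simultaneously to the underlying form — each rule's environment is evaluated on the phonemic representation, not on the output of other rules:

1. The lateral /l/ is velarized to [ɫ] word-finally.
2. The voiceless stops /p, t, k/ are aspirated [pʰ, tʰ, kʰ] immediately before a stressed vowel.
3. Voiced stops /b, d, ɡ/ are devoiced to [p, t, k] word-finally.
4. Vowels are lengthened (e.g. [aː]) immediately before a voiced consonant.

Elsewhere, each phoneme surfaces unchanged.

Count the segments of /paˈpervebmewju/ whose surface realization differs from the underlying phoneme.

Segments that undergo a rule: /p/ → [pʰ] (rule 2); /e/ → [eː] (rule 4); /e/ → [eː] (rule 4); /e/ → [eː] (rule 4).
All other segments surface unchanged.

4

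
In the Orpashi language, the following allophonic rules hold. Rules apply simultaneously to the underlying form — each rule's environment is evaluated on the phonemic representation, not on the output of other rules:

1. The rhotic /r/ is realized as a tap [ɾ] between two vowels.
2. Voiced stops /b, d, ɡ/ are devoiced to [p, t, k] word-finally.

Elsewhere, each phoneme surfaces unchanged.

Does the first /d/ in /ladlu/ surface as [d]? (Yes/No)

/d/ (between /a/ and /l/) is in the target of rule 2 but the environment (word-finally) is not met → [d].
The actual realization is [d], which matches [d].

Yes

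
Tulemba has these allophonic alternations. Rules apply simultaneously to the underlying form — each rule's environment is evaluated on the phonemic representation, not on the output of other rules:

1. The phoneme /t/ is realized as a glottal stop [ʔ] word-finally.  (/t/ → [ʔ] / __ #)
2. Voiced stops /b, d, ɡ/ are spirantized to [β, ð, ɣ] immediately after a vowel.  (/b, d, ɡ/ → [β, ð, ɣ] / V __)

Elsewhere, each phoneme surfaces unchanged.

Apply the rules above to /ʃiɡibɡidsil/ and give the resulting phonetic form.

[ʃiɣiβɡiðsil]

/ʃ/ — not in any rule's target class → [ʃ].
/i/ (between /ʃ/ and /ɡ/): no rule targets it → [i].
/ɡ/ meets the environment for rule 2 (immediately after a vowel) → [ɣ].
/i/ (between /ɡ/ and /b/) is unaffected → [i].
/b/ meets the environment for rule 2 (immediately after a vowel) → [β].
/ɡ/ — between /b/ and /i/; rule 2 does not apply here → [ɡ].
/i/ (between /ɡ/ and /d/) is unaffected → [i].
/d/ meets the environment for rule 2 (immediately after a vowel) → [ð].
/s/ (between /d/ and /i/): no rule targets it → [s].
/i/ stays [i].
/l/ (word-final): no rule targets it → [l].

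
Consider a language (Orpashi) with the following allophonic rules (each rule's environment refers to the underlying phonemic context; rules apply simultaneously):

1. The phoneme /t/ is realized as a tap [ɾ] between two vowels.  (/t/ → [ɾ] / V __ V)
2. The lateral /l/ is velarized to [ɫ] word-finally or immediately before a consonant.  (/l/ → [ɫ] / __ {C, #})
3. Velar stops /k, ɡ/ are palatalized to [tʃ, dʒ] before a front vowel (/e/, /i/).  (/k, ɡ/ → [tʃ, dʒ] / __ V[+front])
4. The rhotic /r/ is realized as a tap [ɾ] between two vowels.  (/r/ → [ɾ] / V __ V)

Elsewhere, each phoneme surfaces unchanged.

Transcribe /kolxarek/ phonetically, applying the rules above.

[koɫxaɾek]

/k/ (word-initial) fails the environment for rule 3, so it stays [k].
/l/ (between /o/ and /x/): word-finally or immediately before a consonant, so rule 2 applies → [ɫ].
Rule 4 applies to /r/ (between /a/ and /e/: between two vowels) → [ɾ].
/k/ (word-final): rule 3 targets it, but not before a front vowel → unchanged [k].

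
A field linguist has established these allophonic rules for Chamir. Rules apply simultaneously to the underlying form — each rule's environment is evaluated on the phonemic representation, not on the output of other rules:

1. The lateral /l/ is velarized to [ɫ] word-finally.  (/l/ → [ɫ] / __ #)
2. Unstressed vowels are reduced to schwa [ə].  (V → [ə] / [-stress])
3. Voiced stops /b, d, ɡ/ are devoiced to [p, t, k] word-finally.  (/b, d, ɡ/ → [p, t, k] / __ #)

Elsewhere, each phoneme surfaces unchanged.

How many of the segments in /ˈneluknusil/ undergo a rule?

Segments that undergo a rule: /u/ → [ə] (rule 2); /u/ → [ə] (rule 2); /i/ → [ə] (rule 2); /l/ → [ɫ] (rule 1).
All other segments surface unchanged.

4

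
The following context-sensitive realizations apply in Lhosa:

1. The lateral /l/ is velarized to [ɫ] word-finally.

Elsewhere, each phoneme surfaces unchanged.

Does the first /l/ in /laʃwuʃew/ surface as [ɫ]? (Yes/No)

No

/l/ (word-initial) fails the environment for rule 1, so it stays [l].
The actual realization is [l], not [ɫ].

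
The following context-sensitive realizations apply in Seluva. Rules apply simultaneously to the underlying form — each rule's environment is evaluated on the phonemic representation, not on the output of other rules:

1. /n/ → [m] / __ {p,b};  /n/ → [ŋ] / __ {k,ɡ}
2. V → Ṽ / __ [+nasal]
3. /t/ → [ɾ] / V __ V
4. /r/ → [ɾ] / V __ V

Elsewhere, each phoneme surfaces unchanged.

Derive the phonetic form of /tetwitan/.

/t/ — word-initial; rule 3 does not apply here → [t].
/e/ — between /t/ and /t/; rule 2 does not apply here → [e].
/t/ (between /e/ and /w/): rule 3 targets it, but not between two vowels → unchanged [t].
/i/ (between /w/ and /t/) fails the environment for rule 2, so it stays [i].
Rule 3 applies to /t/ (between /i/ and /a/: between two vowels) → [ɾ].
/a/ — between /t/ and /n/, before a nasal consonant — surfaces as [ã] (rule 2).
/n/ (word-final): rule 1 targets it, but not before a labial or velar stop → unchanged [n].

[tetwiɾãn]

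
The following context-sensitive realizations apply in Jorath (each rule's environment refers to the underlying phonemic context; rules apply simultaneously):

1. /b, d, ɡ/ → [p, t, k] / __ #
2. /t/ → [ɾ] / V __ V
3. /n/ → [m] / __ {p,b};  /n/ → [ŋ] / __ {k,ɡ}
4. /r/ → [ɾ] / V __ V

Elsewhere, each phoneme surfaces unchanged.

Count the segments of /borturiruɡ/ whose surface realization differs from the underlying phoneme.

Segments that undergo a rule: /r/ → [ɾ] (rule 4); /r/ → [ɾ] (rule 4); /ɡ/ → [k] (rule 1).
All other segments surface unchanged.

3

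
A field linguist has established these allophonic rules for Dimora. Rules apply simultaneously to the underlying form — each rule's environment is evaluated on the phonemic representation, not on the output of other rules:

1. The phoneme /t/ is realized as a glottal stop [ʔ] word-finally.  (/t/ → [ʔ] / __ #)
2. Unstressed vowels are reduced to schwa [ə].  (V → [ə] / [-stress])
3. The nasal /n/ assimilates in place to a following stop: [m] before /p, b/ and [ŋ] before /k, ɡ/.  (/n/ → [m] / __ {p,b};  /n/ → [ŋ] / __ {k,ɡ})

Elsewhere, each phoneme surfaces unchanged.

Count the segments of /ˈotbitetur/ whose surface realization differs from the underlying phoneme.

Segments that undergo a rule: /i/ → [ə] (rule 2); /e/ → [ə] (rule 2); /u/ → [ə] (rule 2).
All other segments surface unchanged.

3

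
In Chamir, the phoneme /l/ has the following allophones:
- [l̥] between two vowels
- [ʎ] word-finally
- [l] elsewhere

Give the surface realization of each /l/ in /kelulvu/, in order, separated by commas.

[l̥], [l]

Occurrence 1 (position 3): between two vowels → [l̥].
Occurrence 2 (position 5): no conditioning environment matches → elsewhere allophone [l].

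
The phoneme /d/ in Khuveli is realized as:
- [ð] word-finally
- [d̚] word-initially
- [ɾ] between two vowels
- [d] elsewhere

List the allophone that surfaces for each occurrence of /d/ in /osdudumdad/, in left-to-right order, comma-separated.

Occurrence 1 (position 3): no conditioning environment matches → elsewhere allophone [d].
Occurrence 2 (position 5): between two vowels → [ɾ].
Occurrence 3 (position 8): no conditioning environment matches → elsewhere allophone [d].
Occurrence 4 (position 10): word-finally → [ð].

[d], [ɾ], [d], [ð]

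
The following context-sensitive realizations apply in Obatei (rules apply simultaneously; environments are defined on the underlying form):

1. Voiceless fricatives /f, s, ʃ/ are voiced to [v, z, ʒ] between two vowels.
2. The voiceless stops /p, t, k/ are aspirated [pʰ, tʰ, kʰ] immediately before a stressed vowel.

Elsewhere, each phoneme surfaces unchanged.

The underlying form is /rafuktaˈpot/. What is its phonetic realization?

/f/ (between /a/ and /u/) occurs between two vowels → [v] by rule 1.
/k/ (between /u/ and /t/) fails the environment for rule 2, so it stays [k].
/t/ (between /k/ and /a/) fails the environment for rule 2, so it stays [t].
/p/ (between /a/ and /o/) occurs immediately before a stressed vowel → [pʰ] by rule 2.
/t/ (word-final) is in the target of rule 2 but the environment (immediately before a stressed vowel) is not met → [t].

[ravuktaˈpʰot]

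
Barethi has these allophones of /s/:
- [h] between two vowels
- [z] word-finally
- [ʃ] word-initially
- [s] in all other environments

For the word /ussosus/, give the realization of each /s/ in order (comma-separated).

[s], [s], [h], [z]

Occurrence 1 (position 2): no conditioning environment matches → elsewhere allophone [s].
Occurrence 2 (position 3): no conditioning environment matches → elsewhere allophone [s].
Occurrence 3 (position 5): between two vowels → [h].
Occurrence 4 (position 7): word-finally → [z].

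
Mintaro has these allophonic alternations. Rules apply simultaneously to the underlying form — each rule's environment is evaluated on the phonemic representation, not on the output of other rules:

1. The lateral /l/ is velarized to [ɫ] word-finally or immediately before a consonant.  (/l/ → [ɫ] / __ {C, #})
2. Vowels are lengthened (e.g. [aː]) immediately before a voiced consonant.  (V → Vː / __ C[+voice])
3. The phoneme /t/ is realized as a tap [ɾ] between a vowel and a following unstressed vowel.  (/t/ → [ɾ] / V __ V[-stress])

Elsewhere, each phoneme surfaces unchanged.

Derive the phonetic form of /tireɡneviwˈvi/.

[tiːreːɡneːviːwˈvi]

/t/ (word-initial) is in the target of rule 3 but the environment (between a vowel and a following unstressed vowel) is not met → [t].
/i/ (between /t/ and /r/) occurs before a voiced consonant → [iː] by rule 2.
/r/ stays [r].
/e/ (between /r/ and /ɡ/): before a voiced consonant, so rule 2 applies → [eː].
/ɡ/ (between /e/ and /n/): no rule targets it → [ɡ].
/n/ stays [n].
/e/ (between /n/ and /v/) occurs before a voiced consonant → [eː] by rule 2.
/v/ (between /e/ and /i/): no rule targets it → [v].
Rule 2 applies to /i/ (between /v/ and /w/: before a voiced consonant) → [iː].
/w/ (between /i/ and /v/): no rule targets it → [w].
/v/ (between /w/ and /i/) is unaffected → [v].
/i/ (word-final): rule 2 targets it, but not before a voiced consonant → unchanged [i].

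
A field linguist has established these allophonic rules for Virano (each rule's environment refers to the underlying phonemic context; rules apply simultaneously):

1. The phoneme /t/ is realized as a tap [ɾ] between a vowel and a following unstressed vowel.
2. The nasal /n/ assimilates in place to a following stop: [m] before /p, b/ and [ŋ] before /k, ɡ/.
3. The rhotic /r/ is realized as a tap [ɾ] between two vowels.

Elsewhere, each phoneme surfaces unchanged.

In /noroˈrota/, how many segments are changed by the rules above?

3

Segments that undergo a rule: /r/ → [ɾ] (rule 3); /r/ → [ɾ] (rule 3); /t/ → [ɾ] (rule 1).
All other segments surface unchanged.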